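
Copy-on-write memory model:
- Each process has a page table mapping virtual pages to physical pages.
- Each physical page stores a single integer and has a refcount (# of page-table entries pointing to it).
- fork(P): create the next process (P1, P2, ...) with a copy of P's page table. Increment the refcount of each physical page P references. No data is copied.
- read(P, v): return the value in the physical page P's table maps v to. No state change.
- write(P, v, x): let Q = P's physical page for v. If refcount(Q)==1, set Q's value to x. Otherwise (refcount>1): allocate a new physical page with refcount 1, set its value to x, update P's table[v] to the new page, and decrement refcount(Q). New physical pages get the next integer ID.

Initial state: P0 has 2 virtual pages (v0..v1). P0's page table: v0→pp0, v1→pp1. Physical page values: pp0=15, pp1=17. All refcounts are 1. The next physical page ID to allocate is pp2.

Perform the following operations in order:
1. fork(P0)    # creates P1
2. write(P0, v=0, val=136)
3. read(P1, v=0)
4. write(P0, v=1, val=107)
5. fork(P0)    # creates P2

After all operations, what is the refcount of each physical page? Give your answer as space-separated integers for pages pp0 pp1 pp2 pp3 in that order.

Op 1: fork(P0) -> P1. 2 ppages; refcounts: pp0:2 pp1:2
Op 2: write(P0, v0, 136). refcount(pp0)=2>1 -> COPY to pp2. 3 ppages; refcounts: pp0:1 pp1:2 pp2:1
Op 3: read(P1, v0) -> 15. No state change.
Op 4: write(P0, v1, 107). refcount(pp1)=2>1 -> COPY to pp3. 4 ppages; refcounts: pp0:1 pp1:1 pp2:1 pp3:1
Op 5: fork(P0) -> P2. 4 ppages; refcounts: pp0:1 pp1:1 pp2:2 pp3:2

Answer: 1 1 2 2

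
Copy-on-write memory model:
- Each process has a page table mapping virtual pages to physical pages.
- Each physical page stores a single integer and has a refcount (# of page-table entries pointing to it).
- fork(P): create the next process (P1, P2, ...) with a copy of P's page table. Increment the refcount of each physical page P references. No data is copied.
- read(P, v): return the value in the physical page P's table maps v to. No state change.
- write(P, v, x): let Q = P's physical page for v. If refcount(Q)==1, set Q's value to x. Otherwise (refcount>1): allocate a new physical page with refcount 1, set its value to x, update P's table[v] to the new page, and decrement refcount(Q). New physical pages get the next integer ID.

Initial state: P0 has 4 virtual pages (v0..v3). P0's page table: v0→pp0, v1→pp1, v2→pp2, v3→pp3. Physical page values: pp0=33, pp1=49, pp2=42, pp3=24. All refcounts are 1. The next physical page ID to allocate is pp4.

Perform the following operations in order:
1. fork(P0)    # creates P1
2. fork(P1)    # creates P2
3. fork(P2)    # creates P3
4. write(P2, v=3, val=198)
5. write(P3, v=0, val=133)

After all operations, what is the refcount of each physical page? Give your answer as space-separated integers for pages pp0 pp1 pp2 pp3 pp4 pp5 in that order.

Answer: 3 4 4 3 1 1

Derivation:
Op 1: fork(P0) -> P1. 4 ppages; refcounts: pp0:2 pp1:2 pp2:2 pp3:2
Op 2: fork(P1) -> P2. 4 ppages; refcounts: pp0:3 pp1:3 pp2:3 pp3:3
Op 3: fork(P2) -> P3. 4 ppages; refcounts: pp0:4 pp1:4 pp2:4 pp3:4
Op 4: write(P2, v3, 198). refcount(pp3)=4>1 -> COPY to pp4. 5 ppages; refcounts: pp0:4 pp1:4 pp2:4 pp3:3 pp4:1
Op 5: write(P3, v0, 133). refcount(pp0)=4>1 -> COPY to pp5. 6 ppages; refcounts: pp0:3 pp1:4 pp2:4 pp3:3 pp4:1 pp5:1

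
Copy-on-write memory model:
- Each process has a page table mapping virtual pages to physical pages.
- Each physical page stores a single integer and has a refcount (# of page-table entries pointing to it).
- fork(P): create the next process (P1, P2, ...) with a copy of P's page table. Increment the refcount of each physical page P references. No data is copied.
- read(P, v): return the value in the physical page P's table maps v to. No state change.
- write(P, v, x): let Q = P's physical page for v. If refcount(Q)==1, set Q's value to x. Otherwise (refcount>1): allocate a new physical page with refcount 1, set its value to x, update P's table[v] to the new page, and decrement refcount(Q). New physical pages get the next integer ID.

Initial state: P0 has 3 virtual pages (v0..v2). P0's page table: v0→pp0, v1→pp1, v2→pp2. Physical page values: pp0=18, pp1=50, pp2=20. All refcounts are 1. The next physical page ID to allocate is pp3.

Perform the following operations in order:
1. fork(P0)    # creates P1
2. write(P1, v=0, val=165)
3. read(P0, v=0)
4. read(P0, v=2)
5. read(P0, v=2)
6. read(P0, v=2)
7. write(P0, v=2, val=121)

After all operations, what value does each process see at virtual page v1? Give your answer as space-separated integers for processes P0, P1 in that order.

Answer: 50 50

Derivation:
Op 1: fork(P0) -> P1. 3 ppages; refcounts: pp0:2 pp1:2 pp2:2
Op 2: write(P1, v0, 165). refcount(pp0)=2>1 -> COPY to pp3. 4 ppages; refcounts: pp0:1 pp1:2 pp2:2 pp3:1
Op 3: read(P0, v0) -> 18. No state change.
Op 4: read(P0, v2) -> 20. No state change.
Op 5: read(P0, v2) -> 20. No state change.
Op 6: read(P0, v2) -> 20. No state change.
Op 7: write(P0, v2, 121). refcount(pp2)=2>1 -> COPY to pp4. 5 ppages; refcounts: pp0:1 pp1:2 pp2:1 pp3:1 pp4:1
P0: v1 -> pp1 = 50
P1: v1 -> pp1 = 50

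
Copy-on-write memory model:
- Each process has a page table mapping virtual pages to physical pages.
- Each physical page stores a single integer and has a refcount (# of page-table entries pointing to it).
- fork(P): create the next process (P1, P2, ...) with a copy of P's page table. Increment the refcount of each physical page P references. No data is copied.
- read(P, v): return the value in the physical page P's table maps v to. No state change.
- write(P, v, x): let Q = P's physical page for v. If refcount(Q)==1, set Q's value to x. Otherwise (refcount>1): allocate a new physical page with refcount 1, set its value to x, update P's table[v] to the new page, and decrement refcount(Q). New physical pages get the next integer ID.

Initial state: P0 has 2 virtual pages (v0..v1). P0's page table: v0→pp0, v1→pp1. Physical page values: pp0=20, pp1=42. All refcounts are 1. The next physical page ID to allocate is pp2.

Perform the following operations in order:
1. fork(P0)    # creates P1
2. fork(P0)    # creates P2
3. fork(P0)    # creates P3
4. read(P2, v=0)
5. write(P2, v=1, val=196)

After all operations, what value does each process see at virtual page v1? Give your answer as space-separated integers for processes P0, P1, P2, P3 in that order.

Answer: 42 42 196 42

Derivation:
Op 1: fork(P0) -> P1. 2 ppages; refcounts: pp0:2 pp1:2
Op 2: fork(P0) -> P2. 2 ppages; refcounts: pp0:3 pp1:3
Op 3: fork(P0) -> P3. 2 ppages; refcounts: pp0:4 pp1:4
Op 4: read(P2, v0) -> 20. No state change.
Op 5: write(P2, v1, 196). refcount(pp1)=4>1 -> COPY to pp2. 3 ppages; refcounts: pp0:4 pp1:3 pp2:1
P0: v1 -> pp1 = 42
P1: v1 -> pp1 = 42
P2: v1 -> pp2 = 196
P3: v1 -> pp1 = 42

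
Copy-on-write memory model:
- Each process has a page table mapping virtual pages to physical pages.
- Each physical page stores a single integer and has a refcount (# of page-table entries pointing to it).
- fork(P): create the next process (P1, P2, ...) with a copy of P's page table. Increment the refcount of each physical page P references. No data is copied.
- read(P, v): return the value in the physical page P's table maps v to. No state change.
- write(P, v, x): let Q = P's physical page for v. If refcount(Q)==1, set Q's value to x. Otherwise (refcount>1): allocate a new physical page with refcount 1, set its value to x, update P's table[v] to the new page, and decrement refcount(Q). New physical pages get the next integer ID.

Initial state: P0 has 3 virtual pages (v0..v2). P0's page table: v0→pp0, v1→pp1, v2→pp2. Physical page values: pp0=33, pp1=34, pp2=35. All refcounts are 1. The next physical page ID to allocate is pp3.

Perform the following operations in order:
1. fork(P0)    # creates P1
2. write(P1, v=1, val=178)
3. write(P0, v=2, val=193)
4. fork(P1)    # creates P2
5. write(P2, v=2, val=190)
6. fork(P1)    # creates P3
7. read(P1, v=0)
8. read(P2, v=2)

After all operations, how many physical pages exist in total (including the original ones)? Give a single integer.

Op 1: fork(P0) -> P1. 3 ppages; refcounts: pp0:2 pp1:2 pp2:2
Op 2: write(P1, v1, 178). refcount(pp1)=2>1 -> COPY to pp3. 4 ppages; refcounts: pp0:2 pp1:1 pp2:2 pp3:1
Op 3: write(P0, v2, 193). refcount(pp2)=2>1 -> COPY to pp4. 5 ppages; refcounts: pp0:2 pp1:1 pp2:1 pp3:1 pp4:1
Op 4: fork(P1) -> P2. 5 ppages; refcounts: pp0:3 pp1:1 pp2:2 pp3:2 pp4:1
Op 5: write(P2, v2, 190). refcount(pp2)=2>1 -> COPY to pp5. 6 ppages; refcounts: pp0:3 pp1:1 pp2:1 pp3:2 pp4:1 pp5:1
Op 6: fork(P1) -> P3. 6 ppages; refcounts: pp0:4 pp1:1 pp2:2 pp3:3 pp4:1 pp5:1
Op 7: read(P1, v0) -> 33. No state change.
Op 8: read(P2, v2) -> 190. No state change.

Answer: 6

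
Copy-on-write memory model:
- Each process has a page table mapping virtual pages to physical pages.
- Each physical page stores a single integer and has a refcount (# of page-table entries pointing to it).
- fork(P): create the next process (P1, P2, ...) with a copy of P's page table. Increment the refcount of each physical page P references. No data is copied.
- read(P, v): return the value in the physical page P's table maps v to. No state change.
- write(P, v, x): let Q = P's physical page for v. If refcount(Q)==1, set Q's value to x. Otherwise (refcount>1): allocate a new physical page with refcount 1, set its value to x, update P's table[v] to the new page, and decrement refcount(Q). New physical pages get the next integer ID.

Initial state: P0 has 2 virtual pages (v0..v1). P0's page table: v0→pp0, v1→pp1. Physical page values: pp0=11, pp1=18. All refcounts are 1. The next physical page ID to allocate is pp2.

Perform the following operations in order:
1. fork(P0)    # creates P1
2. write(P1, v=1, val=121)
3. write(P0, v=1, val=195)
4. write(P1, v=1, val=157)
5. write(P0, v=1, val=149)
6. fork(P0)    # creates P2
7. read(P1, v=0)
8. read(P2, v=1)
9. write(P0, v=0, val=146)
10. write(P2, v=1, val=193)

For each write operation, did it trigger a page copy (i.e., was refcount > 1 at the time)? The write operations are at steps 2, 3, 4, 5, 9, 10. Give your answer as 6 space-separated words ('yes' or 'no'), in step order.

Op 1: fork(P0) -> P1. 2 ppages; refcounts: pp0:2 pp1:2
Op 2: write(P1, v1, 121). refcount(pp1)=2>1 -> COPY to pp2. 3 ppages; refcounts: pp0:2 pp1:1 pp2:1
Op 3: write(P0, v1, 195). refcount(pp1)=1 -> write in place. 3 ppages; refcounts: pp0:2 pp1:1 pp2:1
Op 4: write(P1, v1, 157). refcount(pp2)=1 -> write in place. 3 ppages; refcounts: pp0:2 pp1:1 pp2:1
Op 5: write(P0, v1, 149). refcount(pp1)=1 -> write in place. 3 ppages; refcounts: pp0:2 pp1:1 pp2:1
Op 6: fork(P0) -> P2. 3 ppages; refcounts: pp0:3 pp1:2 pp2:1
Op 7: read(P1, v0) -> 11. No state change.
Op 8: read(P2, v1) -> 149. No state change.
Op 9: write(P0, v0, 146). refcount(pp0)=3>1 -> COPY to pp3. 4 ppages; refcounts: pp0:2 pp1:2 pp2:1 pp3:1
Op 10: write(P2, v1, 193). refcount(pp1)=2>1 -> COPY to pp4. 5 ppages; refcounts: pp0:2 pp1:1 pp2:1 pp3:1 pp4:1

yes no no no yes yes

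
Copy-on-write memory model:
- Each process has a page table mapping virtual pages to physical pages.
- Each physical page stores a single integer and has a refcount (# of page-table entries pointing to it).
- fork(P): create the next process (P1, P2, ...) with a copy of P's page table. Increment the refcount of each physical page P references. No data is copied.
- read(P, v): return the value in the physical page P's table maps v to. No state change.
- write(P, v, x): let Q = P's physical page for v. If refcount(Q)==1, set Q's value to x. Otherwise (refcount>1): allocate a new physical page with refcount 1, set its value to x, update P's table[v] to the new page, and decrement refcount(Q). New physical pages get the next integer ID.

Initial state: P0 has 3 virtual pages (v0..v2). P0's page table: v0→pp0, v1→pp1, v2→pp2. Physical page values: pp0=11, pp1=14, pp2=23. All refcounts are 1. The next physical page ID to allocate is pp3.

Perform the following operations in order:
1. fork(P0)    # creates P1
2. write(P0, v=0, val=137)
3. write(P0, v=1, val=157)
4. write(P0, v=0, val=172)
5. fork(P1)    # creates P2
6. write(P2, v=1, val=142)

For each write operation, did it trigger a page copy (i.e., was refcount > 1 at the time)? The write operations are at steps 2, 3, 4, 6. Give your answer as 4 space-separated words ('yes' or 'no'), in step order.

Op 1: fork(P0) -> P1. 3 ppages; refcounts: pp0:2 pp1:2 pp2:2
Op 2: write(P0, v0, 137). refcount(pp0)=2>1 -> COPY to pp3. 4 ppages; refcounts: pp0:1 pp1:2 pp2:2 pp3:1
Op 3: write(P0, v1, 157). refcount(pp1)=2>1 -> COPY to pp4. 5 ppages; refcounts: pp0:1 pp1:1 pp2:2 pp3:1 pp4:1
Op 4: write(P0, v0, 172). refcount(pp3)=1 -> write in place. 5 ppages; refcounts: pp0:1 pp1:1 pp2:2 pp3:1 pp4:1
Op 5: fork(P1) -> P2. 5 ppages; refcounts: pp0:2 pp1:2 pp2:3 pp3:1 pp4:1
Op 6: write(P2, v1, 142). refcount(pp1)=2>1 -> COPY to pp5. 6 ppages; refcounts: pp0:2 pp1:1 pp2:3 pp3:1 pp4:1 pp5:1

yes yes no yes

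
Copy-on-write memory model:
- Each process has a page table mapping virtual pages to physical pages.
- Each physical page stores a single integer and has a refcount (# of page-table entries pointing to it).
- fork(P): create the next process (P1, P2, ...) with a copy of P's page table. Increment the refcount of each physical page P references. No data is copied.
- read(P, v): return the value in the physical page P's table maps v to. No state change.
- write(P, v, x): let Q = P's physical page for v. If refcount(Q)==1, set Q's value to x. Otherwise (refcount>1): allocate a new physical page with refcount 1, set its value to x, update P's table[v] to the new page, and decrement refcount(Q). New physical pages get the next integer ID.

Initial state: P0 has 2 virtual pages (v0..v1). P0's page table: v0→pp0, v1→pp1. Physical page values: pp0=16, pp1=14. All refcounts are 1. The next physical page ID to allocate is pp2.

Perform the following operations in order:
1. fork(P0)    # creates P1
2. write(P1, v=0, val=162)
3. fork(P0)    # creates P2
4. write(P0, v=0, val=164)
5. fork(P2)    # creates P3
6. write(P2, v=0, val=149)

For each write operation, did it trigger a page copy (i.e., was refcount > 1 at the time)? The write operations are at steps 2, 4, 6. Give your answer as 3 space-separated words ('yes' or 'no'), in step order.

Op 1: fork(P0) -> P1. 2 ppages; refcounts: pp0:2 pp1:2
Op 2: write(P1, v0, 162). refcount(pp0)=2>1 -> COPY to pp2. 3 ppages; refcounts: pp0:1 pp1:2 pp2:1
Op 3: fork(P0) -> P2. 3 ppages; refcounts: pp0:2 pp1:3 pp2:1
Op 4: write(P0, v0, 164). refcount(pp0)=2>1 -> COPY to pp3. 4 ppages; refcounts: pp0:1 pp1:3 pp2:1 pp3:1
Op 5: fork(P2) -> P3. 4 ppages; refcounts: pp0:2 pp1:4 pp2:1 pp3:1
Op 6: write(P2, v0, 149). refcount(pp0)=2>1 -> COPY to pp4. 5 ppages; refcounts: pp0:1 pp1:4 pp2:1 pp3:1 pp4:1

yes yes yes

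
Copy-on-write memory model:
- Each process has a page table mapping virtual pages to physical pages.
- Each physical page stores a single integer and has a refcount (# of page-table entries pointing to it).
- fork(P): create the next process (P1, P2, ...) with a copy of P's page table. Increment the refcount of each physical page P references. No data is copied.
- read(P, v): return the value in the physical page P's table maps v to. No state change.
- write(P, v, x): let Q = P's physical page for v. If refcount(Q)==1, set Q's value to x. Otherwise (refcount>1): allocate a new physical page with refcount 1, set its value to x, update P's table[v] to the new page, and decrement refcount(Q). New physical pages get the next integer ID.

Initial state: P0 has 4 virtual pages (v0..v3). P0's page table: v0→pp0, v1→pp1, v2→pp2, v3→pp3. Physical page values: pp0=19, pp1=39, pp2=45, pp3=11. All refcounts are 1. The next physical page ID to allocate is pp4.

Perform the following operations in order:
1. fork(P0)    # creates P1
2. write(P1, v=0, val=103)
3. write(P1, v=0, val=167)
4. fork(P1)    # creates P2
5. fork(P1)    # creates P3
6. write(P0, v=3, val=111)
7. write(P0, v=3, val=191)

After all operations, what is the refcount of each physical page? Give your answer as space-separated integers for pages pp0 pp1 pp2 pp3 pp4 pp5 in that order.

Answer: 1 4 4 3 3 1

Derivation:
Op 1: fork(P0) -> P1. 4 ppages; refcounts: pp0:2 pp1:2 pp2:2 pp3:2
Op 2: write(P1, v0, 103). refcount(pp0)=2>1 -> COPY to pp4. 5 ppages; refcounts: pp0:1 pp1:2 pp2:2 pp3:2 pp4:1
Op 3: write(P1, v0, 167). refcount(pp4)=1 -> write in place. 5 ppages; refcounts: pp0:1 pp1:2 pp2:2 pp3:2 pp4:1
Op 4: fork(P1) -> P2. 5 ppages; refcounts: pp0:1 pp1:3 pp2:3 pp3:3 pp4:2
Op 5: fork(P1) -> P3. 5 ppages; refcounts: pp0:1 pp1:4 pp2:4 pp3:4 pp4:3
Op 6: write(P0, v3, 111). refcount(pp3)=4>1 -> COPY to pp5. 6 ppages; refcounts: pp0:1 pp1:4 pp2:4 pp3:3 pp4:3 pp5:1
Op 7: write(P0, v3, 191). refcount(pp5)=1 -> write in place. 6 ppages; refcounts: pp0:1 pp1:4 pp2:4 pp3:3 pp4:3 pp5:1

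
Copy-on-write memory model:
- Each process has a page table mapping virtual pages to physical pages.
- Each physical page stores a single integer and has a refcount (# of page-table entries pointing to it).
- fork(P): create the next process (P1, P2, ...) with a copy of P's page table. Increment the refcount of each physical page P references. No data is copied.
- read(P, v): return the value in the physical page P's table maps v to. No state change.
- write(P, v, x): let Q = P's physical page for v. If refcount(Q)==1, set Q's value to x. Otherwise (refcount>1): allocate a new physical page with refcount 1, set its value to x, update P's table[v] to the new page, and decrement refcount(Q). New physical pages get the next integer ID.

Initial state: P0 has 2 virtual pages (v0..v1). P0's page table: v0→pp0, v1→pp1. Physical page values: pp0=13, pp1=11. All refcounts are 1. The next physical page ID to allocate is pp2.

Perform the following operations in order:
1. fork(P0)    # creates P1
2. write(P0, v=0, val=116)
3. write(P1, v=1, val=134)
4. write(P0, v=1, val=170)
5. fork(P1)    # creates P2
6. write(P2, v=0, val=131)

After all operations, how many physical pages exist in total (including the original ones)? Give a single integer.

Op 1: fork(P0) -> P1. 2 ppages; refcounts: pp0:2 pp1:2
Op 2: write(P0, v0, 116). refcount(pp0)=2>1 -> COPY to pp2. 3 ppages; refcounts: pp0:1 pp1:2 pp2:1
Op 3: write(P1, v1, 134). refcount(pp1)=2>1 -> COPY to pp3. 4 ppages; refcounts: pp0:1 pp1:1 pp2:1 pp3:1
Op 4: write(P0, v1, 170). refcount(pp1)=1 -> write in place. 4 ppages; refcounts: pp0:1 pp1:1 pp2:1 pp3:1
Op 5: fork(P1) -> P2. 4 ppages; refcounts: pp0:2 pp1:1 pp2:1 pp3:2
Op 6: write(P2, v0, 131). refcount(pp0)=2>1 -> COPY to pp4. 5 ppages; refcounts: pp0:1 pp1:1 pp2:1 pp3:2 pp4:1

Answer: 5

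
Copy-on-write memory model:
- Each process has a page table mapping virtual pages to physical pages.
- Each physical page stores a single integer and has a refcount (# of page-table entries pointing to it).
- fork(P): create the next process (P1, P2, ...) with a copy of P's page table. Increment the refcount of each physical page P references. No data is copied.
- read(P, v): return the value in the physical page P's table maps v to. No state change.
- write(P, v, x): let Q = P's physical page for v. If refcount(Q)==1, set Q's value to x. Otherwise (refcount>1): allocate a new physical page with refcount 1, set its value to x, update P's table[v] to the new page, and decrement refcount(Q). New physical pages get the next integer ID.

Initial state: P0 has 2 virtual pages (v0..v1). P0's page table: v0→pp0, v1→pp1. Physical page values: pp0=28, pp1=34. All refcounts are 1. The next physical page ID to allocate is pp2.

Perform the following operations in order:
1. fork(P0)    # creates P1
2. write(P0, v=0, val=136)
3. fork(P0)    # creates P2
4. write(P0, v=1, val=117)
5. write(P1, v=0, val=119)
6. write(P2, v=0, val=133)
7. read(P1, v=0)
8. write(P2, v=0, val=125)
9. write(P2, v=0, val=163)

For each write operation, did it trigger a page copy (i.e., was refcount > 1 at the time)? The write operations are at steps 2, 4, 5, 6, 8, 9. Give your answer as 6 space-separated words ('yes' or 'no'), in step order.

Op 1: fork(P0) -> P1. 2 ppages; refcounts: pp0:2 pp1:2
Op 2: write(P0, v0, 136). refcount(pp0)=2>1 -> COPY to pp2. 3 ppages; refcounts: pp0:1 pp1:2 pp2:1
Op 3: fork(P0) -> P2. 3 ppages; refcounts: pp0:1 pp1:3 pp2:2
Op 4: write(P0, v1, 117). refcount(pp1)=3>1 -> COPY to pp3. 4 ppages; refcounts: pp0:1 pp1:2 pp2:2 pp3:1
Op 5: write(P1, v0, 119). refcount(pp0)=1 -> write in place. 4 ppages; refcounts: pp0:1 pp1:2 pp2:2 pp3:1
Op 6: write(P2, v0, 133). refcount(pp2)=2>1 -> COPY to pp4. 5 ppages; refcounts: pp0:1 pp1:2 pp2:1 pp3:1 pp4:1
Op 7: read(P1, v0) -> 119. No state change.
Op 8: write(P2, v0, 125). refcount(pp4)=1 -> write in place. 5 ppages; refcounts: pp0:1 pp1:2 pp2:1 pp3:1 pp4:1
Op 9: write(P2, v0, 163). refcount(pp4)=1 -> write in place. 5 ppages; refcounts: pp0:1 pp1:2 pp2:1 pp3:1 pp4:1

yes yes no yes no no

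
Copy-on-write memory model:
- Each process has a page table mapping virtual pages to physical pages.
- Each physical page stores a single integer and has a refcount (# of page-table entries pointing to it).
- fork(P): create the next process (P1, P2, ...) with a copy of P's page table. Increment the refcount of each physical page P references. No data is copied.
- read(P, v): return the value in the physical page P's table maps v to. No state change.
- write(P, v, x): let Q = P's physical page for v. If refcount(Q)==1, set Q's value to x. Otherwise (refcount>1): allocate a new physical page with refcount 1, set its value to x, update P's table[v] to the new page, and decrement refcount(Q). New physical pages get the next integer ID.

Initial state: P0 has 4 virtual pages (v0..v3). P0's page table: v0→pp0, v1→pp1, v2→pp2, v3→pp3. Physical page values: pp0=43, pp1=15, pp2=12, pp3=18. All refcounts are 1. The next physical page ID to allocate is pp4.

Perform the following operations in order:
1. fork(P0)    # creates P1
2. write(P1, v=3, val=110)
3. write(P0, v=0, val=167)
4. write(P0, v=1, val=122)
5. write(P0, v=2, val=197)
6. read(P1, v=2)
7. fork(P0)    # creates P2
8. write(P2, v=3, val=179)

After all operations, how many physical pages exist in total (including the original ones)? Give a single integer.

Op 1: fork(P0) -> P1. 4 ppages; refcounts: pp0:2 pp1:2 pp2:2 pp3:2
Op 2: write(P1, v3, 110). refcount(pp3)=2>1 -> COPY to pp4. 5 ppages; refcounts: pp0:2 pp1:2 pp2:2 pp3:1 pp4:1
Op 3: write(P0, v0, 167). refcount(pp0)=2>1 -> COPY to pp5. 6 ppages; refcounts: pp0:1 pp1:2 pp2:2 pp3:1 pp4:1 pp5:1
Op 4: write(P0, v1, 122). refcount(pp1)=2>1 -> COPY to pp6. 7 ppages; refcounts: pp0:1 pp1:1 pp2:2 pp3:1 pp4:1 pp5:1 pp6:1
Op 5: write(P0, v2, 197). refcount(pp2)=2>1 -> COPY to pp7. 8 ppages; refcounts: pp0:1 pp1:1 pp2:1 pp3:1 pp4:1 pp5:1 pp6:1 pp7:1
Op 6: read(P1, v2) -> 12. No state change.
Op 7: fork(P0) -> P2. 8 ppages; refcounts: pp0:1 pp1:1 pp2:1 pp3:2 pp4:1 pp5:2 pp6:2 pp7:2
Op 8: write(P2, v3, 179). refcount(pp3)=2>1 -> COPY to pp8. 9 ppages; refcounts: pp0:1 pp1:1 pp2:1 pp3:1 pp4:1 pp5:2 pp6:2 pp7:2 pp8:1

Answer: 9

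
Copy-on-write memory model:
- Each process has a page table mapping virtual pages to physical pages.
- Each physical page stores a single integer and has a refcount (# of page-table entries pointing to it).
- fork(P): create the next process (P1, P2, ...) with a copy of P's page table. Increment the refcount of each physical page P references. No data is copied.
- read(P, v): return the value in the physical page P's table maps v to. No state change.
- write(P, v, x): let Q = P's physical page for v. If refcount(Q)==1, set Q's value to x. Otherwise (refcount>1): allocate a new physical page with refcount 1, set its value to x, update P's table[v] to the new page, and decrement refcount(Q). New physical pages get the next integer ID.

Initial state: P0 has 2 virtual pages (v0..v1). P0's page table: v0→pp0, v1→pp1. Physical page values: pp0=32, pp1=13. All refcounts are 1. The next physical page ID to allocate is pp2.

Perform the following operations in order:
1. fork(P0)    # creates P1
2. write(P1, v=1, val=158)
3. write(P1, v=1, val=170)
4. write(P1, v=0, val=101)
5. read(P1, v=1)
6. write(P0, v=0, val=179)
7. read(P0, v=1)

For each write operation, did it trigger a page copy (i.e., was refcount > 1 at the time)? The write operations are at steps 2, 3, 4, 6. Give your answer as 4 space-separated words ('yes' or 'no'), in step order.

Op 1: fork(P0) -> P1. 2 ppages; refcounts: pp0:2 pp1:2
Op 2: write(P1, v1, 158). refcount(pp1)=2>1 -> COPY to pp2. 3 ppages; refcounts: pp0:2 pp1:1 pp2:1
Op 3: write(P1, v1, 170). refcount(pp2)=1 -> write in place. 3 ppages; refcounts: pp0:2 pp1:1 pp2:1
Op 4: write(P1, v0, 101). refcount(pp0)=2>1 -> COPY to pp3. 4 ppages; refcounts: pp0:1 pp1:1 pp2:1 pp3:1
Op 5: read(P1, v1) -> 170. No state change.
Op 6: write(P0, v0, 179). refcount(pp0)=1 -> write in place. 4 ppages; refcounts: pp0:1 pp1:1 pp2:1 pp3:1
Op 7: read(P0, v1) -> 13. No state change.

yes no yes no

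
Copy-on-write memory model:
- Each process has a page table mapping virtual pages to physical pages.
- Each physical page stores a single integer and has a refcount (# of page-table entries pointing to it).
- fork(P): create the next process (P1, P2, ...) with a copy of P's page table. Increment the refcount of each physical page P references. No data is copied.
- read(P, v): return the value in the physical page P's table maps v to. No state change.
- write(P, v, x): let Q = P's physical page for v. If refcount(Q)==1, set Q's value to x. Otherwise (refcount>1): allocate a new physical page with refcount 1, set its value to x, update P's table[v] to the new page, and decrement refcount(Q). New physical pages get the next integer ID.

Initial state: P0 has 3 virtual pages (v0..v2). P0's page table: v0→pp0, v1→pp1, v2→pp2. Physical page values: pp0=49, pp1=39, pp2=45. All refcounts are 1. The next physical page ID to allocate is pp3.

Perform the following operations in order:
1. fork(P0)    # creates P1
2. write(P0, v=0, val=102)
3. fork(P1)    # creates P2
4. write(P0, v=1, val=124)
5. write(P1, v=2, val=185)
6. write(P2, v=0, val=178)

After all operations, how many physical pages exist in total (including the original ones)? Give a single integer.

Op 1: fork(P0) -> P1. 3 ppages; refcounts: pp0:2 pp1:2 pp2:2
Op 2: write(P0, v0, 102). refcount(pp0)=2>1 -> COPY to pp3. 4 ppages; refcounts: pp0:1 pp1:2 pp2:2 pp3:1
Op 3: fork(P1) -> P2. 4 ppages; refcounts: pp0:2 pp1:3 pp2:3 pp3:1
Op 4: write(P0, v1, 124). refcount(pp1)=3>1 -> COPY to pp4. 5 ppages; refcounts: pp0:2 pp1:2 pp2:3 pp3:1 pp4:1
Op 5: write(P1, v2, 185). refcount(pp2)=3>1 -> COPY to pp5. 6 ppages; refcounts: pp0:2 pp1:2 pp2:2 pp3:1 pp4:1 pp5:1
Op 6: write(P2, v0, 178). refcount(pp0)=2>1 -> COPY to pp6. 7 ppages; refcounts: pp0:1 pp1:2 pp2:2 pp3:1 pp4:1 pp5:1 pp6:1

Answer: 7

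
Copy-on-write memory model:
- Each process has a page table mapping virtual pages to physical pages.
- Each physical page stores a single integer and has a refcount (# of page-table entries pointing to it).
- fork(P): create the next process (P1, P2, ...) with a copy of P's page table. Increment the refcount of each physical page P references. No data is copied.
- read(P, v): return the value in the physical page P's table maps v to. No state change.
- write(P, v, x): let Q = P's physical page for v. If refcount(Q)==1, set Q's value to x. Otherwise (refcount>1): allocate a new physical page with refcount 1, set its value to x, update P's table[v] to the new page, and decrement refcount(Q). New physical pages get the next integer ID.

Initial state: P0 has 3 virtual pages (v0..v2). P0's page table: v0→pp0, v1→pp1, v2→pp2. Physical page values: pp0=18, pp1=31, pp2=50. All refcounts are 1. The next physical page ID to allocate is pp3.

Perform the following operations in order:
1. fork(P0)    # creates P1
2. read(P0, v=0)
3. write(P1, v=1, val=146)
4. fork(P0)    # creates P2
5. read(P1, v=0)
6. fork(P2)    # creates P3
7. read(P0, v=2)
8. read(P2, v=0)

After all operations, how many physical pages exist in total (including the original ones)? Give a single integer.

Op 1: fork(P0) -> P1. 3 ppages; refcounts: pp0:2 pp1:2 pp2:2
Op 2: read(P0, v0) -> 18. No state change.
Op 3: write(P1, v1, 146). refcount(pp1)=2>1 -> COPY to pp3. 4 ppages; refcounts: pp0:2 pp1:1 pp2:2 pp3:1
Op 4: fork(P0) -> P2. 4 ppages; refcounts: pp0:3 pp1:2 pp2:3 pp3:1
Op 5: read(P1, v0) -> 18. No state change.
Op 6: fork(P2) -> P3. 4 ppages; refcounts: pp0:4 pp1:3 pp2:4 pp3:1
Op 7: read(P0, v2) -> 50. No state change.
Op 8: read(P2, v0) -> 18. No state change.

Answer: 4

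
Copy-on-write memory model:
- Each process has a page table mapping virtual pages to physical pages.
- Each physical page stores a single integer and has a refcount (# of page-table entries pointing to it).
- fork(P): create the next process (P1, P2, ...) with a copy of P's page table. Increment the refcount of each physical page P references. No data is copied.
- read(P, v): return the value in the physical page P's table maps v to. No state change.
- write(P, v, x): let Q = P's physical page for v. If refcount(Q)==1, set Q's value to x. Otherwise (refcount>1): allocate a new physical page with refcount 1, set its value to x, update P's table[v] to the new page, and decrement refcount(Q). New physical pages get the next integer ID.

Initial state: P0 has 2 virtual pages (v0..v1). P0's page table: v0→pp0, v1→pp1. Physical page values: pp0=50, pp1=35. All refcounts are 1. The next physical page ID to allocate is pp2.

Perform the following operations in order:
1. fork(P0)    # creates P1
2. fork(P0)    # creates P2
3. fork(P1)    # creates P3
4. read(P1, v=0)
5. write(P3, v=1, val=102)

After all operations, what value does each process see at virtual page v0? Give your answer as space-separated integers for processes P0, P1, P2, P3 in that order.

Answer: 50 50 50 50

Derivation:
Op 1: fork(P0) -> P1. 2 ppages; refcounts: pp0:2 pp1:2
Op 2: fork(P0) -> P2. 2 ppages; refcounts: pp0:3 pp1:3
Op 3: fork(P1) -> P3. 2 ppages; refcounts: pp0:4 pp1:4
Op 4: read(P1, v0) -> 50. No state change.
Op 5: write(P3, v1, 102). refcount(pp1)=4>1 -> COPY to pp2. 3 ppages; refcounts: pp0:4 pp1:3 pp2:1
P0: v0 -> pp0 = 50
P1: v0 -> pp0 = 50
P2: v0 -> pp0 = 50
P3: v0 -> pp0 = 50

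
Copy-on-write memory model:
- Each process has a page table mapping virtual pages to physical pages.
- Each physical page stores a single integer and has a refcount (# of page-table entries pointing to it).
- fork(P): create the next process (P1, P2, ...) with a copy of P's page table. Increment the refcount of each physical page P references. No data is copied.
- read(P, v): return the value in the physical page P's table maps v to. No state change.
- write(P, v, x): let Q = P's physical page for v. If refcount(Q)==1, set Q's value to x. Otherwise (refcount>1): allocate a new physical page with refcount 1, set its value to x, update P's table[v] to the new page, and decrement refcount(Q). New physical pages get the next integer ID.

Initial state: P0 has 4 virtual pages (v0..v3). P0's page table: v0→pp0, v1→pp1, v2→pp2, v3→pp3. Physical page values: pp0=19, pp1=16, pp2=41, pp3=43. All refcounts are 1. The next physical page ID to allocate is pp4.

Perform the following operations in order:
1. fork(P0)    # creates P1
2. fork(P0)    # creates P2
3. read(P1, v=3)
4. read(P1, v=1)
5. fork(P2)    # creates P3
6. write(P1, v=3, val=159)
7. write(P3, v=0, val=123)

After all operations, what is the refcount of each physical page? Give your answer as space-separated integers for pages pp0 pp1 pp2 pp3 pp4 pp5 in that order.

Op 1: fork(P0) -> P1. 4 ppages; refcounts: pp0:2 pp1:2 pp2:2 pp3:2
Op 2: fork(P0) -> P2. 4 ppages; refcounts: pp0:3 pp1:3 pp2:3 pp3:3
Op 3: read(P1, v3) -> 43. No state change.
Op 4: read(P1, v1) -> 16. No state change.
Op 5: fork(P2) -> P3. 4 ppages; refcounts: pp0:4 pp1:4 pp2:4 pp3:4
Op 6: write(P1, v3, 159). refcount(pp3)=4>1 -> COPY to pp4. 5 ppages; refcounts: pp0:4 pp1:4 pp2:4 pp3:3 pp4:1
Op 7: write(P3, v0, 123). refcount(pp0)=4>1 -> COPY to pp5. 6 ppages; refcounts: pp0:3 pp1:4 pp2:4 pp3:3 pp4:1 pp5:1

Answer: 3 4 4 3 1 1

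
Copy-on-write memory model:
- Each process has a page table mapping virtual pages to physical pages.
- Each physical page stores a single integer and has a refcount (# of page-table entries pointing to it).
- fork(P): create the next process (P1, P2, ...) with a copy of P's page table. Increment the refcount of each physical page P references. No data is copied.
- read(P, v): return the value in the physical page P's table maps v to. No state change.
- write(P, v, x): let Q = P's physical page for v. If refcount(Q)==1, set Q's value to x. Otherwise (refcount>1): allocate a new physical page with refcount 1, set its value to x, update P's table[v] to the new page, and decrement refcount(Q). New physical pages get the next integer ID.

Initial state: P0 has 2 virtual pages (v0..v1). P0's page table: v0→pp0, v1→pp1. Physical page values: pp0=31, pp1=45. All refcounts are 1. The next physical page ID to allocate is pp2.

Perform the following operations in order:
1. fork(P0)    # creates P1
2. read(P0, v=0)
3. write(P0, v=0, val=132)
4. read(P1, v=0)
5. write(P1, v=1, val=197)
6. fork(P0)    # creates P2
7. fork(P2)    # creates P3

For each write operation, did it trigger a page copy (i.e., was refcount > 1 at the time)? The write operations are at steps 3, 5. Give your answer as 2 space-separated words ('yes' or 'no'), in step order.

Op 1: fork(P0) -> P1. 2 ppages; refcounts: pp0:2 pp1:2
Op 2: read(P0, v0) -> 31. No state change.
Op 3: write(P0, v0, 132). refcount(pp0)=2>1 -> COPY to pp2. 3 ppages; refcounts: pp0:1 pp1:2 pp2:1
Op 4: read(P1, v0) -> 31. No state change.
Op 5: write(P1, v1, 197). refcount(pp1)=2>1 -> COPY to pp3. 4 ppages; refcounts: pp0:1 pp1:1 pp2:1 pp3:1
Op 6: fork(P0) -> P2. 4 ppages; refcounts: pp0:1 pp1:2 pp2:2 pp3:1
Op 7: fork(P2) -> P3. 4 ppages; refcounts: pp0:1 pp1:3 pp2:3 pp3:1

yes yes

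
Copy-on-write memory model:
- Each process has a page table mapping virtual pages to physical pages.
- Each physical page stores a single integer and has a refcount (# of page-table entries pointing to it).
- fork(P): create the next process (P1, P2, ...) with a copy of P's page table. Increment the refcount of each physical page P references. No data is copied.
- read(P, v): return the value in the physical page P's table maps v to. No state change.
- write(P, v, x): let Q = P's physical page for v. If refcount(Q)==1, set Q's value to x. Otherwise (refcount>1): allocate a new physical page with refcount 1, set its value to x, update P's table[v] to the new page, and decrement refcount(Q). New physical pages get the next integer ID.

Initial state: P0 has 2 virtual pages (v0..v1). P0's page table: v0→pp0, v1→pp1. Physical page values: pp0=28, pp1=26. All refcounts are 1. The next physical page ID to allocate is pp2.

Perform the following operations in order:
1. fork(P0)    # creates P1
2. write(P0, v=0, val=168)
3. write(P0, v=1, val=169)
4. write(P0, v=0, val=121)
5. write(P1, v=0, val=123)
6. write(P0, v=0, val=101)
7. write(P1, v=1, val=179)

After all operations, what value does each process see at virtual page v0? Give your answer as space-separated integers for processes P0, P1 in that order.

Op 1: fork(P0) -> P1. 2 ppages; refcounts: pp0:2 pp1:2
Op 2: write(P0, v0, 168). refcount(pp0)=2>1 -> COPY to pp2. 3 ppages; refcounts: pp0:1 pp1:2 pp2:1
Op 3: write(P0, v1, 169). refcount(pp1)=2>1 -> COPY to pp3. 4 ppages; refcounts: pp0:1 pp1:1 pp2:1 pp3:1
Op 4: write(P0, v0, 121). refcount(pp2)=1 -> write in place. 4 ppages; refcounts: pp0:1 pp1:1 pp2:1 pp3:1
Op 5: write(P1, v0, 123). refcount(pp0)=1 -> write in place. 4 ppages; refcounts: pp0:1 pp1:1 pp2:1 pp3:1
Op 6: write(P0, v0, 101). refcount(pp2)=1 -> write in place. 4 ppages; refcounts: pp0:1 pp1:1 pp2:1 pp3:1
Op 7: write(P1, v1, 179). refcount(pp1)=1 -> write in place. 4 ppages; refcounts: pp0:1 pp1:1 pp2:1 pp3:1
P0: v0 -> pp2 = 101
P1: v0 -> pp0 = 123

Answer: 101 123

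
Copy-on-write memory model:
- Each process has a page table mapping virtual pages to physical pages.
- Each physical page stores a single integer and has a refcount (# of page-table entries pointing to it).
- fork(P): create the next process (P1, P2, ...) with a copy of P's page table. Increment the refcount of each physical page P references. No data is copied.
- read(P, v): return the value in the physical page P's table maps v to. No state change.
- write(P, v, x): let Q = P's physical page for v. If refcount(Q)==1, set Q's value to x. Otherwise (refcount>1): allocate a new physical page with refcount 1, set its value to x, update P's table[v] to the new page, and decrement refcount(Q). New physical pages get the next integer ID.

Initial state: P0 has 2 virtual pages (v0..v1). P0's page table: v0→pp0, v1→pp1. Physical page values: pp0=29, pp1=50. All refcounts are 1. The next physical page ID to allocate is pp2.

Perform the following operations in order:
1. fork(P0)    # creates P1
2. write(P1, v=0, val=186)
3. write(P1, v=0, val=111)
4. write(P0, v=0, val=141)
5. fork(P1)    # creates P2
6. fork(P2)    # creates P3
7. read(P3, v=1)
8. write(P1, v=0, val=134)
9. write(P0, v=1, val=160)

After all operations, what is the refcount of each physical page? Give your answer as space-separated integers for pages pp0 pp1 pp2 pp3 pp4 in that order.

Answer: 1 3 2 1 1

Derivation:
Op 1: fork(P0) -> P1. 2 ppages; refcounts: pp0:2 pp1:2
Op 2: write(P1, v0, 186). refcount(pp0)=2>1 -> COPY to pp2. 3 ppages; refcounts: pp0:1 pp1:2 pp2:1
Op 3: write(P1, v0, 111). refcount(pp2)=1 -> write in place. 3 ppages; refcounts: pp0:1 pp1:2 pp2:1
Op 4: write(P0, v0, 141). refcount(pp0)=1 -> write in place. 3 ppages; refcounts: pp0:1 pp1:2 pp2:1
Op 5: fork(P1) -> P2. 3 ppages; refcounts: pp0:1 pp1:3 pp2:2
Op 6: fork(P2) -> P3. 3 ppages; refcounts: pp0:1 pp1:4 pp2:3
Op 7: read(P3, v1) -> 50. No state change.
Op 8: write(P1, v0, 134). refcount(pp2)=3>1 -> COPY to pp3. 4 ppages; refcounts: pp0:1 pp1:4 pp2:2 pp3:1
Op 9: write(P0, v1, 160). refcount(pp1)=4>1 -> COPY to pp4. 5 ppages; refcounts: pp0:1 pp1:3 pp2:2 pp3:1 pp4:1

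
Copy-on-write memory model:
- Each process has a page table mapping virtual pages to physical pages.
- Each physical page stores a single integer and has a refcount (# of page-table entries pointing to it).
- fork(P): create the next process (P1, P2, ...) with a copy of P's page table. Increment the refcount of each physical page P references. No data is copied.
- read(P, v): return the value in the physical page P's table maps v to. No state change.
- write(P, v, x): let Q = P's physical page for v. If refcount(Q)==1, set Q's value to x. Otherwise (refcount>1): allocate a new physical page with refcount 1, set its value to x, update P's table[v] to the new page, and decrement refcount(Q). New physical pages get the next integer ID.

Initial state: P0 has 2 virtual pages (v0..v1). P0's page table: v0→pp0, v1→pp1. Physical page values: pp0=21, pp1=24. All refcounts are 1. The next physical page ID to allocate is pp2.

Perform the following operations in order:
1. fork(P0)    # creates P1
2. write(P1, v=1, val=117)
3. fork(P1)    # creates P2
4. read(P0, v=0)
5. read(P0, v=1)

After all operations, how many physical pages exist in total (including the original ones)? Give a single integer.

Op 1: fork(P0) -> P1. 2 ppages; refcounts: pp0:2 pp1:2
Op 2: write(P1, v1, 117). refcount(pp1)=2>1 -> COPY to pp2. 3 ppages; refcounts: pp0:2 pp1:1 pp2:1
Op 3: fork(P1) -> P2. 3 ppages; refcounts: pp0:3 pp1:1 pp2:2
Op 4: read(P0, v0) -> 21. No state change.
Op 5: read(P0, v1) -> 24. No state change.

Answer: 3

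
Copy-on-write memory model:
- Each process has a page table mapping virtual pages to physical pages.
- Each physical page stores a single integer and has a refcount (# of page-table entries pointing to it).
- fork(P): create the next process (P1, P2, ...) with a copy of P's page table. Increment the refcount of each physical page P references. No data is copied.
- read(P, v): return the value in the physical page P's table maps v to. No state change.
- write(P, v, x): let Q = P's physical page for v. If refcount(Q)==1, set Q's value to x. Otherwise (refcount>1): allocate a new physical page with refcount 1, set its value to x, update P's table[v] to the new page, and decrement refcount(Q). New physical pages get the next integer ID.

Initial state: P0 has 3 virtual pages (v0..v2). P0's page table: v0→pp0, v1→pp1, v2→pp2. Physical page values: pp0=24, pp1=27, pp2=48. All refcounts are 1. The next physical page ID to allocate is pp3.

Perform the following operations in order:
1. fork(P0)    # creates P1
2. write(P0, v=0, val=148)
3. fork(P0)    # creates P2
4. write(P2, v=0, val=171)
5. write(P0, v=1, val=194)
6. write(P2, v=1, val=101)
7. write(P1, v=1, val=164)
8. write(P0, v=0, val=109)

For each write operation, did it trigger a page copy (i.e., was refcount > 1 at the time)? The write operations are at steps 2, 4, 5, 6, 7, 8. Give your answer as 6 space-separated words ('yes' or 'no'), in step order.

Op 1: fork(P0) -> P1. 3 ppages; refcounts: pp0:2 pp1:2 pp2:2
Op 2: write(P0, v0, 148). refcount(pp0)=2>1 -> COPY to pp3. 4 ppages; refcounts: pp0:1 pp1:2 pp2:2 pp3:1
Op 3: fork(P0) -> P2. 4 ppages; refcounts: pp0:1 pp1:3 pp2:3 pp3:2
Op 4: write(P2, v0, 171). refcount(pp3)=2>1 -> COPY to pp4. 5 ppages; refcounts: pp0:1 pp1:3 pp2:3 pp3:1 pp4:1
Op 5: write(P0, v1, 194). refcount(pp1)=3>1 -> COPY to pp5. 6 ppages; refcounts: pp0:1 pp1:2 pp2:3 pp3:1 pp4:1 pp5:1
Op 6: write(P2, v1, 101). refcount(pp1)=2>1 -> COPY to pp6. 7 ppages; refcounts: pp0:1 pp1:1 pp2:3 pp3:1 pp4:1 pp5:1 pp6:1
Op 7: write(P1, v1, 164). refcount(pp1)=1 -> write in place. 7 ppages; refcounts: pp0:1 pp1:1 pp2:3 pp3:1 pp4:1 pp5:1 pp6:1
Op 8: write(P0, v0, 109). refcount(pp3)=1 -> write in place. 7 ppages; refcounts: pp0:1 pp1:1 pp2:3 pp3:1 pp4:1 pp5:1 pp6:1

yes yes yes yes no no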